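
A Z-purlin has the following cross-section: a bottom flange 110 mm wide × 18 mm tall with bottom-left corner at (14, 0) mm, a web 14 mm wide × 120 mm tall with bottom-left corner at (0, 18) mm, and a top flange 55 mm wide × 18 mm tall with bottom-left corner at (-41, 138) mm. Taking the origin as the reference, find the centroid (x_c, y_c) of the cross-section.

Part | A | x̄ᵢ | ȳᵢ | A·x̄ᵢ | A·ȳᵢ
bottom flange | 1980.00 | 69.00 | 9.00 | 136620.00 | 17820.00
web | 1680.00 | 7.00 | 78.00 | 11760.00 | 131040.00
top flange | 990.00 | -13.50 | 147.00 | -13365.00 | 145530.00
Σ | 4650.00 |  |  | 135015.00 | 294390.00
x_c = 135015.00 / 4650.00 = 29.04 mm
y_c = 294390.00 / 4650.00 = 63.31 mm

x_c = 29.04 mm, y_c = 63.31 mm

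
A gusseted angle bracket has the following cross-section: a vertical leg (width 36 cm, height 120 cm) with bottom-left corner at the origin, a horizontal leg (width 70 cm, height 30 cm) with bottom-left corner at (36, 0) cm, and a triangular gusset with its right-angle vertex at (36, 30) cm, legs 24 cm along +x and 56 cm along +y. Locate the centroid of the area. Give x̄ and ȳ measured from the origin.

x̄ = 36.16 cm, ȳ = 45.60 cm

vertical leg: A = 36 × 120 = 4320.00, centroid at (18.00, 60.00).
horizontal leg: A = 70 × 30 = 2100.00, centroid at (71.00, 15.00).
gusset: A = ½·24·56 = 672.00, centroid at (44.00, 48.67).
ΣA = 7092.00 cm²
ΣAx̄ = (4320.00)(18.00) + (2100.00)(71.00) + (672.00)(44.00) = 256428.00 cm³
ΣAȳ = (4320.00)(60.00) + (2100.00)(15.00) + (672.00)(48.67) = 323404.00 cm³
x̄ = 256428.00 / 7092.00 = 36.16 cm
ȳ = 323404.00 / 7092.00 = 45.60 cm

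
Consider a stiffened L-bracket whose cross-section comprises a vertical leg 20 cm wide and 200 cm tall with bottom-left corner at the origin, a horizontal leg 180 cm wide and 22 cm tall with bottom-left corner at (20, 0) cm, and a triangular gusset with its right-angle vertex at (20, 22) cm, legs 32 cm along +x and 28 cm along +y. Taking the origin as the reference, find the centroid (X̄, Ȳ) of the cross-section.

Part | A | x̄ᵢ | ȳᵢ | A·x̄ᵢ | A·ȳᵢ
vertical leg | 4000.00 | 10.00 | 100.00 | 40000.00 | 400000.00
horizontal leg | 3960.00 | 110.00 | 11.00 | 435600.00 | 43560.00
gusset | 448.00 | 30.67 | 31.33 | 13738.67 | 14037.33
Σ | 8408.00 |  |  | 489338.67 | 457597.33
X̄ = 489338.67 / 8408.00 = 58.20 cm
Ȳ = 457597.33 / 8408.00 = 54.42 cm

X̄ = 58.20 cm, Ȳ = 54.42 cm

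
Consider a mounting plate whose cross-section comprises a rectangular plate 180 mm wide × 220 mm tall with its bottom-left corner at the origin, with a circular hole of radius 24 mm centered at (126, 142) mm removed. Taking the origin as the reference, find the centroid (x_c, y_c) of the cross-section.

plate: A = 180 × 220 = 39600.00, centroid at (90.00, 110.00).
hole: A = −π·24² = -1809.56, centroid at (126.00, 142.00).
ΣA = 37790.44 mm²
ΣAx_c = (39600.00)(90.00) + (-1809.56)(126.00) = 3335995.77 mm³
ΣAy_c = (39600.00)(110.00) + (-1809.56)(142.00) = 4099042.85 mm³
x_c = 3335995.77 / 37790.44 = 88.28 mm
y_c = 4099042.85 / 37790.44 = 108.47 mm

x_c = 88.28 mm, y_c = 108.47 mm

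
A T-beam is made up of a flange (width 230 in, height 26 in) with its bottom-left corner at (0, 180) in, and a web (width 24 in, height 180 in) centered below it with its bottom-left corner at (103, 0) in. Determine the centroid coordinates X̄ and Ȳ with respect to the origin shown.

web: A = 24 × 180 = 4320.00, centroid at (115.00, 90.00).
flange: A = 230 × 26 = 5980.00, centroid at (115.00, 193.00).
ΣA = 10300.00 in², ΣAX̄ = 1184500.00 in³, ΣAȲ = 1542940.00 in³.
X̄ = 1184500.00/10300.00 = 115.00 in; Ȳ = 1542940.00/10300.00 = 149.80 in.

X̄ = 115.00 in, Ȳ = 149.80 in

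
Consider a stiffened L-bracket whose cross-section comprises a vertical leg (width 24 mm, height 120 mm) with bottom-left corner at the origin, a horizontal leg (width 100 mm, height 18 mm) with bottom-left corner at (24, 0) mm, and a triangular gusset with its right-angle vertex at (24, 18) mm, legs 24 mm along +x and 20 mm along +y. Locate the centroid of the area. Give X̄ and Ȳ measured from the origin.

X̄ = 35.66 mm, Ȳ = 39.62 mm

vertical leg: A = 24 × 120 = 2880.00, centroid at (12.00, 60.00).
horizontal leg: A = 100 × 18 = 1800.00, centroid at (74.00, 9.00).
gusset: A = ½·24·20 = 240.00, centroid at (32.00, 24.67).
ΣA = 4920.00 mm², ΣAX̄ = 175440.00 mm³, ΣAȲ = 194920.00 mm³.
X̄ = 175440.00/4920.00 = 35.66 mm; Ȳ = 194920.00/4920.00 = 39.62 mm.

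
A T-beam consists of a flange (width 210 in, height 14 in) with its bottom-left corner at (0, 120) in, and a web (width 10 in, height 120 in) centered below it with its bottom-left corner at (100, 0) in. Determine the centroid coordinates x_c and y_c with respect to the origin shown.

web: A = 10 × 120 = 1200.00, centroid at (105.00, 60.00).
flange: A = 210 × 14 = 2940.00, centroid at (105.00, 127.00).
ΣA = 4140.00 in²
ΣAx_c = (1200.00)(105.00) + (2940.00)(105.00) = 434700.00 in³
ΣAy_c = (1200.00)(60.00) + (2940.00)(127.00) = 445380.00 in³
x_c = 434700.00 / 4140.00 = 105.00 in
y_c = 445380.00 / 4140.00 = 107.58 in

x_c = 105.00 in, y_c = 107.58 in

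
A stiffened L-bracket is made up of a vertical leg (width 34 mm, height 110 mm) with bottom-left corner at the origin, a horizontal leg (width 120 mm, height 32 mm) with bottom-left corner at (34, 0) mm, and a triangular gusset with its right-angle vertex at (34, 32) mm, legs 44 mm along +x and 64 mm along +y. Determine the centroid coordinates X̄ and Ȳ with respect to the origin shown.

X̄ = 54.86 mm, Ȳ = 38.08 mm

vertical leg: A = 34 × 110 = 3740.00, centroid at (17.00, 55.00).
horizontal leg: A = 120 × 32 = 3840.00, centroid at (94.00, 16.00).
gusset: A = ½·44·64 = 1408.00, centroid at (48.67, 53.33).
ΣA = 8988.00 mm², ΣAX̄ = 493062.67 mm³, ΣAȲ = 342233.33 mm³.
X̄ = 493062.67/8988.00 = 54.86 mm; Ȳ = 342233.33/8988.00 = 38.08 mm.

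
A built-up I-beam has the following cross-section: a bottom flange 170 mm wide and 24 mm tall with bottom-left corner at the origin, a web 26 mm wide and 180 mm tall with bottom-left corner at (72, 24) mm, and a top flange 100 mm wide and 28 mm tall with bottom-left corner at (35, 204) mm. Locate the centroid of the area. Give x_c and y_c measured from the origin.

bottom flange: A = 170 × 24 = 4080.00, centroid at (85.00, 12.00).
web: A = 26 × 180 = 4680.00, centroid at (85.00, 114.00).
top flange: A = 100 × 28 = 2800.00, centroid at (85.00, 218.00).
ΣA = 11560.00 mm²
ΣAx_c = (4080.00)(85.00) + (4680.00)(85.00) + (2800.00)(85.00) = 982600.00 mm³
ΣAy_c = (4080.00)(12.00) + (4680.00)(114.00) + (2800.00)(218.00) = 1192880.00 mm³
x_c = 982600.00 / 11560.00 = 85.00 mm
y_c = 1192880.00 / 11560.00 = 103.19 mm

x_c = 85.00 mm, y_c = 103.19 mm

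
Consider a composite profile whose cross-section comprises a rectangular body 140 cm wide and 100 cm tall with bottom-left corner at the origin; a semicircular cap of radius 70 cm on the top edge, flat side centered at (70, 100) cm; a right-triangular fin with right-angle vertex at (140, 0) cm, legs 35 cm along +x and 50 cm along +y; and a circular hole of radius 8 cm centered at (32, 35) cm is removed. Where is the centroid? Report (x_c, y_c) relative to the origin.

rectangular body: A = 140 × 100 = 14000.00, centroid at (70.00, 50.00).
semicircular top: A = ½π·70² = 7696.90, centroid at (70.00, 129.71).
triangular fin: A = ½·35·50 = 875.00, centroid at (151.67, 16.67).
hole: A = −π·8² = -201.06, centroid at (32.00, 35.00).
ΣA = 22370.84 cm², ΣAx_c = 1645057.49 cm³, ΣAy_c = 1705903.03 cm³.
x_c = 1645057.49/22370.84 = 73.54 cm; y_c = 1705903.03/22370.84 = 76.26 cm.

x_c = 73.54 cm, y_c = 76.26 cm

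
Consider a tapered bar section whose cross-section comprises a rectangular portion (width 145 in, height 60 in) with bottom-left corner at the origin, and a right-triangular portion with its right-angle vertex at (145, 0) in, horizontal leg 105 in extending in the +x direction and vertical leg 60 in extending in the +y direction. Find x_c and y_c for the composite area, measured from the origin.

x_c = 101.08 in, y_c = 27.34 in

rectangular portion: A = 145 × 60 = 8700.00, centroid at (72.50, 30.00).
triangular portion: A = ½·105·60 = 3150.00, centroid at (180.00, 20.00).
ΣA = 11850.00 in²
ΣAx_c = (8700.00)(72.50) + (3150.00)(180.00) = 1197750.00 in³
ΣAy_c = (8700.00)(30.00) + (3150.00)(20.00) = 324000.00 in³
x_c = 1197750.00 / 11850.00 = 101.08 in
y_c = 324000.00 / 11850.00 = 27.34 in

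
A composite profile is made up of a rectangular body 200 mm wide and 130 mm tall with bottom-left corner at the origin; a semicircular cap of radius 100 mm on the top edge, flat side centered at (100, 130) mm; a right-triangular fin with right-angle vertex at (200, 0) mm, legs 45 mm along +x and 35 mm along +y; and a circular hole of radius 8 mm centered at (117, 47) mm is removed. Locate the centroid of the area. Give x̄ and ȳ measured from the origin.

Part | A | x̄ᵢ | ȳᵢ | A·x̄ᵢ | A·ȳᵢ
rectangular body | 26000.00 | 100.00 | 65.00 | 2600000.00 | 1690000.00
semicircular top | 15707.96 | 100.00 | 172.44 | 1570796.33 | 2708701.89
triangular fin | 787.50 | 215.00 | 11.67 | 169312.50 | 9187.50
hole | -201.06 | 117.00 | 47.00 | -23524.25 | -9449.91
Σ | 42294.40 |  |  | 4316584.58 | 4398439.48
x̄ = 4316584.58 / 42294.40 = 102.06 mm
ȳ = 4398439.48 / 42294.40 = 104.00 mm

x̄ = 102.06 mm, ȳ = 104.00 mm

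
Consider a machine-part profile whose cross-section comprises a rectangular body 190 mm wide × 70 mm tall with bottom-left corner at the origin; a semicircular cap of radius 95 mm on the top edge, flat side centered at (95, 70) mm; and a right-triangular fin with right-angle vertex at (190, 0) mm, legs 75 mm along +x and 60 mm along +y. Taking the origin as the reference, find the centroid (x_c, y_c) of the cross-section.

rectangular body: A = 190 × 70 = 13300.00, centroid at (95.00, 35.00).
semicircular top: A = ½π·95² = 14176.44, centroid at (95.00, 110.32).
triangular fin: A = ½·75·60 = 2250.00, centroid at (215.00, 20.00).
ΣA = 29726.44 mm², ΣAx_c = 3094011.50 mm³, ΣAy_c = 2074433.91 mm³.
x_c = 3094011.50/29726.44 = 104.08 mm; y_c = 2074433.91/29726.44 = 69.78 mm.

x_c = 104.08 mm, y_c = 69.78 mm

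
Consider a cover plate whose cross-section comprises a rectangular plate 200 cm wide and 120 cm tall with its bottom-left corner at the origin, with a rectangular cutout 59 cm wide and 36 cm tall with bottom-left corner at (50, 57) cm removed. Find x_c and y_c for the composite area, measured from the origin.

Part | A | x̄ᵢ | ȳᵢ | A·x̄ᵢ | A·ȳᵢ
plate | 24000.00 | 100.00 | 60.00 | 2400000.00 | 1440000.00
hole | -2124.00 | 79.50 | 75.00 | -168858.00 | -159300.00
Σ | 21876.00 |  |  | 2231142.00 | 1280700.00
x_c = 2231142.00 / 21876.00 = 101.99 cm
y_c = 1280700.00 / 21876.00 = 58.54 cm

x_c = 101.99 cm, y_c = 58.54 cm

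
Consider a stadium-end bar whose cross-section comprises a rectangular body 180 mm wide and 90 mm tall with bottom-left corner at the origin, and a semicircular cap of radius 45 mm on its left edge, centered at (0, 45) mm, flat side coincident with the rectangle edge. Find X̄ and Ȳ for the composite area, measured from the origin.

rectangular body: A = 180 × 90 = 16200.00, centroid at (90.00, 45.00).
semicircular end: A = ½π·45² = 3180.86, centroid at (-19.10, 45.00).
ΣA = 19380.86 mm²
ΣAX̄ = (16200.00)(90.00) + (3180.86)(-19.10) = 1397250.00 mm³
ΣAȲ = (16200.00)(45.00) + (3180.86)(45.00) = 872138.82 mm³
X̄ = 1397250.00 / 19380.86 = 72.09 mm
Ȳ = 872138.82 / 19380.86 = 45.00 mm

X̄ = 72.09 mm, Ȳ = 45.00 mm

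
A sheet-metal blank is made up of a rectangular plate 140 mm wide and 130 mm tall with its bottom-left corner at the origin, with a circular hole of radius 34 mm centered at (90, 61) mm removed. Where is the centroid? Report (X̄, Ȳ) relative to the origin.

X̄ = 65.01 mm, Ȳ = 66.00 mm

plate: A = 140 × 130 = 18200.00, centroid at (70.00, 65.00).
hole: A = −π·34² = -3631.68, centroid at (90.00, 61.00).
ΣA = 14568.32 mm², ΣAX̄ = 947148.70 mm³, ΣAȲ = 961467.45 mm³.
X̄ = 947148.70/14568.32 = 65.01 mm; Ȳ = 961467.45/14568.32 = 66.00 mm.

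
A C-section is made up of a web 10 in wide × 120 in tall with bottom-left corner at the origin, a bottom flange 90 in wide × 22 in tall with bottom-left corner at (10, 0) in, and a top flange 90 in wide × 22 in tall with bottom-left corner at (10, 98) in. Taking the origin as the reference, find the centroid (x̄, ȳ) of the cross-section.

Part | A | x̄ᵢ | ȳᵢ | A·x̄ᵢ | A·ȳᵢ
web | 1200.00 | 5.00 | 60.00 | 6000.00 | 72000.00
bottom flange | 1980.00 | 55.00 | 11.00 | 108900.00 | 21780.00
top flange | 1980.00 | 55.00 | 109.00 | 108900.00 | 215820.00
Σ | 5160.00 |  |  | 223800.00 | 309600.00
x̄ = 223800.00 / 5160.00 = 43.37 in
ȳ = 309600.00 / 5160.00 = 60.00 in

x̄ = 43.37 in, ȳ = 60.00 in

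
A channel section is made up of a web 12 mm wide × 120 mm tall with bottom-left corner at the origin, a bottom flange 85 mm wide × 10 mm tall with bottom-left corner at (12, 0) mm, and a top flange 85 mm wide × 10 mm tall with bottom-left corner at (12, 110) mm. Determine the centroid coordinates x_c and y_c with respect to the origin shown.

Part | A | x̄ᵢ | ȳᵢ | A·x̄ᵢ | A·ȳᵢ
web | 1440.00 | 6.00 | 60.00 | 8640.00 | 86400.00
bottom flange | 850.00 | 54.50 | 5.00 | 46325.00 | 4250.00
top flange | 850.00 | 54.50 | 115.00 | 46325.00 | 97750.00
Σ | 3140.00 |  |  | 101290.00 | 188400.00
x_c = 101290.00 / 3140.00 = 32.26 mm
y_c = 188400.00 / 3140.00 = 60.00 mm

x_c = 32.26 mm, y_c = 60.00 mm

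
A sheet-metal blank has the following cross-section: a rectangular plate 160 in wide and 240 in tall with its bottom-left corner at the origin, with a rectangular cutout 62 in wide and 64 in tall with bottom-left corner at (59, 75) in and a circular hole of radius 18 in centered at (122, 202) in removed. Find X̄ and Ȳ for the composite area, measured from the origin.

plate: A = 160 × 240 = 38400.00, centroid at (80.00, 120.00).
hole 1: A = −(62 × 64) = -3968.00, centroid at (90.00, 107.00).
hole 2: A = −π·18² = -1017.88, centroid at (122.00, 202.00).
ΣA = 33414.12 in², ΣAX̄ = 2590699.13 in³, ΣAȲ = 3977813.04 in³.
X̄ = 2590699.13/33414.12 = 77.53 in; Ȳ = 3977813.04/33414.12 = 119.05 in.

X̄ = 77.53 in, Ȳ = 119.05 in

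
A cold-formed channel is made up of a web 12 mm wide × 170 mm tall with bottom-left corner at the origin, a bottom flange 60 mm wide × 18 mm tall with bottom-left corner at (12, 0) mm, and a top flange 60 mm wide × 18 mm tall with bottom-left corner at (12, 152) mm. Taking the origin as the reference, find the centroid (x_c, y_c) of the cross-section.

x_c = 24.51 mm, y_c = 85.00 mm

web: A = 12 × 170 = 2040.00, centroid at (6.00, 85.00).
bottom flange: A = 60 × 18 = 1080.00, centroid at (42.00, 9.00).
top flange: A = 60 × 18 = 1080.00, centroid at (42.00, 161.00).
ΣA = 4200.00 mm²
ΣAx_c = (2040.00)(6.00) + (1080.00)(42.00) + (1080.00)(42.00) = 102960.00 mm³
ΣAy_c = (2040.00)(85.00) + (1080.00)(9.00) + (1080.00)(161.00) = 357000.00 mm³
x_c = 102960.00 / 4200.00 = 24.51 mm
y_c = 357000.00 / 4200.00 = 85.00 mm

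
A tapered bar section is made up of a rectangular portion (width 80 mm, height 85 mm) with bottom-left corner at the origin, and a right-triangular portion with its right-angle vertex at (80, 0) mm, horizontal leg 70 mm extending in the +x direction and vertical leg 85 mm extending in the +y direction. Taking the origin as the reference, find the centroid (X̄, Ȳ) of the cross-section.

X̄ = 59.28 mm, Ȳ = 38.19 mm

Part | A | x̄ᵢ | ȳᵢ | A·x̄ᵢ | A·ȳᵢ
rectangular portion | 6800.00 | 40.00 | 42.50 | 272000.00 | 289000.00
triangular portion | 2975.00 | 103.33 | 28.33 | 307416.67 | 84291.67
Σ | 9775.00 |  |  | 579416.67 | 373291.67
X̄ = 579416.67 / 9775.00 = 59.28 mm
Ȳ = 373291.67 / 9775.00 = 38.19 mm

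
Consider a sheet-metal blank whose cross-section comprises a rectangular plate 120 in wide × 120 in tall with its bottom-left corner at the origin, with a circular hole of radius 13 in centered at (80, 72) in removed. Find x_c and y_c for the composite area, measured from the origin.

x_c = 59.23 in, y_c = 59.54 in

plate: A = 120 × 120 = 14400.00, centroid at (60.00, 60.00).
hole: A = −π·13² = -530.93, centroid at (80.00, 72.00).
ΣA = 13869.07 in², ΣAx_c = 821525.67 in³, ΣAy_c = 825773.10 in³.
x_c = 821525.67/13869.07 = 59.23 in; y_c = 825773.10/13869.07 = 59.54 in.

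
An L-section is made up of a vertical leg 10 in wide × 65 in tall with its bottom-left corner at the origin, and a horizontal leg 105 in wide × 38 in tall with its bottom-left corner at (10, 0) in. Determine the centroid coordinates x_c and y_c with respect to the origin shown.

x_c = 54.45 in, y_c = 20.89 in

Part | A | x̄ᵢ | ȳᵢ | A·x̄ᵢ | A·ȳᵢ
vertical leg | 650.00 | 5.00 | 32.50 | 3250.00 | 21125.00
horizontal leg | 3990.00 | 62.50 | 19.00 | 249375.00 | 75810.00
Σ | 4640.00 |  |  | 252625.00 | 96935.00
x_c = 252625.00 / 4640.00 = 54.45 in
y_c = 96935.00 / 4640.00 = 20.89 in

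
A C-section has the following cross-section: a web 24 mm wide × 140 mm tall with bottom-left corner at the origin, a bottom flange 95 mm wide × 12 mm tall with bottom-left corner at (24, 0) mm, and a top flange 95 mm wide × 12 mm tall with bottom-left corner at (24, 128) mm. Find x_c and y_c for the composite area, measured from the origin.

x_c = 36.05 mm, y_c = 70.00 mm

web: A = 24 × 140 = 3360.00, centroid at (12.00, 70.00).
bottom flange: A = 95 × 12 = 1140.00, centroid at (71.50, 6.00).
top flange: A = 95 × 12 = 1140.00, centroid at (71.50, 134.00).
ΣA = 5640.00 mm², ΣAx_c = 203340.00 mm³, ΣAy_c = 394800.00 mm³.
x_c = 203340.00/5640.00 = 36.05 mm; y_c = 394800.00/5640.00 = 70.00 mm.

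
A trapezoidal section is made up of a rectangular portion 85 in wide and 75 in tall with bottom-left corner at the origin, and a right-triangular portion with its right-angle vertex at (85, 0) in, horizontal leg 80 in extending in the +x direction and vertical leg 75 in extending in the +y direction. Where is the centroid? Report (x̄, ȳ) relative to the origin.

Part | A | x̄ᵢ | ȳᵢ | A·x̄ᵢ | A·ȳᵢ
rectangular portion | 6375.00 | 42.50 | 37.50 | 270937.50 | 239062.50
triangular portion | 3000.00 | 111.67 | 25.00 | 335000.00 | 75000.00
Σ | 9375.00 |  |  | 605937.50 | 314062.50
x̄ = 605937.50 / 9375.00 = 64.63 in
ȳ = 314062.50 / 9375.00 = 33.50 in

x̄ = 64.63 in, ȳ = 33.50 in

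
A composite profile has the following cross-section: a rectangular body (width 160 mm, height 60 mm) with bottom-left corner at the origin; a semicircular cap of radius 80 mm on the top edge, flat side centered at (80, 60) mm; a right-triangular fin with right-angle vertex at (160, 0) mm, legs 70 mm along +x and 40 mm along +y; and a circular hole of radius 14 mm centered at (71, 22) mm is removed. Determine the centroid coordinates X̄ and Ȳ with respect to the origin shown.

X̄ = 87.35 mm, Ȳ = 60.56 mm

rectangular body: A = 160 × 60 = 9600.00, centroid at (80.00, 30.00).
semicircular top: A = ½π·80² = 10053.10, centroid at (80.00, 93.95).
triangular fin: A = ½·70·40 = 1400.00, centroid at (183.33, 13.33).
hole: A = −π·14² = -615.75, centroid at (71.00, 22.00).
ΣA = 20437.34 mm²
ΣAX̄ = (9600.00)(80.00) + (10053.10)(80.00) + (1400.00)(183.33) + (-615.75)(71.00) = 1785195.98 mm³
ΣAȲ = (9600.00)(30.00) + (10053.10)(93.95) + (1400.00)(13.33) + (-615.75)(22.00) = 1237639.24 mm³
X̄ = 1785195.98 / 20437.34 = 87.35 mm
Ȳ = 1237639.24 / 20437.34 = 60.56 mm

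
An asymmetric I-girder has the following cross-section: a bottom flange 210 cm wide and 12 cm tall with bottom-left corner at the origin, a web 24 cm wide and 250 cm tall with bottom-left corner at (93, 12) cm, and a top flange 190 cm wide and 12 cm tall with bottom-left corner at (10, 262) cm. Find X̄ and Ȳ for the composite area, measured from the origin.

bottom flange: A = 210 × 12 = 2520.00, centroid at (105.00, 6.00).
web: A = 24 × 250 = 6000.00, centroid at (105.00, 137.00).
top flange: A = 190 × 12 = 2280.00, centroid at (105.00, 268.00).
ΣA = 10800.00 cm²
ΣAX̄ = (2520.00)(105.00) + (6000.00)(105.00) + (2280.00)(105.00) = 1134000.00 cm³
ΣAȲ = (2520.00)(6.00) + (6000.00)(137.00) + (2280.00)(268.00) = 1448160.00 cm³
X̄ = 1134000.00 / 10800.00 = 105.00 cm
Ȳ = 1448160.00 / 10800.00 = 134.09 cm

X̄ = 105.00 cm, Ȳ = 134.09 cm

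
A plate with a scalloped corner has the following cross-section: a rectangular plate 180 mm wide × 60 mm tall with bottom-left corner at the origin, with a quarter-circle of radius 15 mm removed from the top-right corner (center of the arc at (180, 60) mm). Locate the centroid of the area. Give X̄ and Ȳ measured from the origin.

plate: A = 180 × 60 = 10800.00, centroid at (90.00, 30.00).
removed quarter-circle: A = −¼π·15² = -176.71, centroid at (173.63, 53.63).
ΣA = 10623.29 mm²
ΣAX̄ = (10800.00)(90.00) + (-176.71)(173.63) = 941316.37 mm³
ΣAȲ = (10800.00)(30.00) + (-176.71)(53.63) = 314522.12 mm³
X̄ = 941316.37 / 10623.29 = 88.61 mm
Ȳ = 314522.12 / 10623.29 = 29.61 mm

X̄ = 88.61 mm, Ȳ = 29.61 mm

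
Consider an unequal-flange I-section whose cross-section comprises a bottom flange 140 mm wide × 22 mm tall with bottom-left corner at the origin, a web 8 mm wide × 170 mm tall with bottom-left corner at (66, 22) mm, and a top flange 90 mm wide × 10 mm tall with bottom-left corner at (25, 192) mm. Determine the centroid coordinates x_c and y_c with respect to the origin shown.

x_c = 70.00 mm, y_c = 66.80 mm

Part | A | x̄ᵢ | ȳᵢ | A·x̄ᵢ | A·ȳᵢ
bottom flange | 3080.00 | 70.00 | 11.00 | 215600.00 | 33880.00
web | 1360.00 | 70.00 | 107.00 | 95200.00 | 145520.00
top flange | 900.00 | 70.00 | 197.00 | 63000.00 | 177300.00
Σ | 5340.00 |  |  | 373800.00 | 356700.00
x_c = 373800.00 / 5340.00 = 70.00 mm
y_c = 356700.00 / 5340.00 = 66.80 mm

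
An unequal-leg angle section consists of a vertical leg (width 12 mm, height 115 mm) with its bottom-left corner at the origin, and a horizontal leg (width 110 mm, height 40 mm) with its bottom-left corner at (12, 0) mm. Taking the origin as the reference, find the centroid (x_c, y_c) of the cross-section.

vertical leg: A = 12 × 115 = 1380.00, centroid at (6.00, 57.50).
horizontal leg: A = 110 × 40 = 4400.00, centroid at (67.00, 20.00).
ΣA = 5780.00 mm², ΣAx_c = 303080.00 mm³, ΣAy_c = 167350.00 mm³.
x_c = 303080.00/5780.00 = 52.44 mm; y_c = 167350.00/5780.00 = 28.95 mm.

x_c = 52.44 mm, y_c = 28.95 mm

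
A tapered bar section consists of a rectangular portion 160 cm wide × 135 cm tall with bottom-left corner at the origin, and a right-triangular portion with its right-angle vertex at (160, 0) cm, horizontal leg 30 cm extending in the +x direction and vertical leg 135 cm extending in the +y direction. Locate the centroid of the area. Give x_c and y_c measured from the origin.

x_c = 87.71 cm, y_c = 65.57 cm

Part | A | x̄ᵢ | ȳᵢ | A·x̄ᵢ | A·ȳᵢ
rectangular portion | 21600.00 | 80.00 | 67.50 | 1728000.00 | 1458000.00
triangular portion | 2025.00 | 170.00 | 45.00 | 344250.00 | 91125.00
Σ | 23625.00 |  |  | 2072250.00 | 1549125.00
x_c = 2072250.00 / 23625.00 = 87.71 cm
y_c = 1549125.00 / 23625.00 = 65.57 cm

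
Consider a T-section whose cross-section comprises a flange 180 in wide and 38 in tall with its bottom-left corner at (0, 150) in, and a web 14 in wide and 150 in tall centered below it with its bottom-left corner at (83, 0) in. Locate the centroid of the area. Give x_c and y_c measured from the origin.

x_c = 90.00 in, y_c = 146.92 in

web: A = 14 × 150 = 2100.00, centroid at (90.00, 75.00).
flange: A = 180 × 38 = 6840.00, centroid at (90.00, 169.00).
ΣA = 8940.00 in², ΣAx_c = 804600.00 in³, ΣAy_c = 1313460.00 in³.
x_c = 804600.00/8940.00 = 90.00 in; y_c = 1313460.00/8940.00 = 146.92 in.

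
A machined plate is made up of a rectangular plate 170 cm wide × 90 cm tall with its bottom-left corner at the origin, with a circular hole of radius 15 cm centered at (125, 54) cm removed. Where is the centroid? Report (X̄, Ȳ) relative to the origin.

X̄ = 83.06 cm, Ȳ = 44.56 cm

plate: A = 170 × 90 = 15300.00, centroid at (85.00, 45.00).
hole: A = −π·15² = -706.86, centroid at (125.00, 54.00).
ΣA = 14593.14 cm², ΣAX̄ = 1212142.71 cm³, ΣAȲ = 650329.65 cm³.
X̄ = 1212142.71/14593.14 = 83.06 cm; Ȳ = 650329.65/14593.14 = 44.56 cm.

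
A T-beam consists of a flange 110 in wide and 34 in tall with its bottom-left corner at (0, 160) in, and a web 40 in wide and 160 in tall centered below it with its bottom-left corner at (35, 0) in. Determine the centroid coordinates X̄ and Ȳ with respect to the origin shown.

X̄ = 55.00 in, Ȳ = 115.78 in

Part | A | x̄ᵢ | ȳᵢ | A·x̄ᵢ | A·ȳᵢ
web | 6400.00 | 55.00 | 80.00 | 352000.00 | 512000.00
flange | 3740.00 | 55.00 | 177.00 | 205700.00 | 661980.00
Σ | 10140.00 |  |  | 557700.00 | 1173980.00
X̄ = 557700.00 / 10140.00 = 55.00 in
Ȳ = 1173980.00 / 10140.00 = 115.78 in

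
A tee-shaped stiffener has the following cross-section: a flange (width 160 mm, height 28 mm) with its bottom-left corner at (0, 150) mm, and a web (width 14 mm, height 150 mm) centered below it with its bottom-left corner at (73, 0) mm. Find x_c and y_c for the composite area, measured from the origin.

x_c = 80.00 mm, y_c = 135.60 mm

Part | A | x̄ᵢ | ȳᵢ | A·x̄ᵢ | A·ȳᵢ
web | 2100.00 | 80.00 | 75.00 | 168000.00 | 157500.00
flange | 4480.00 | 80.00 | 164.00 | 358400.00 | 734720.00
Σ | 6580.00 |  |  | 526400.00 | 892220.00
x_c = 526400.00 / 6580.00 = 80.00 mm
y_c = 892220.00 / 6580.00 = 135.60 mm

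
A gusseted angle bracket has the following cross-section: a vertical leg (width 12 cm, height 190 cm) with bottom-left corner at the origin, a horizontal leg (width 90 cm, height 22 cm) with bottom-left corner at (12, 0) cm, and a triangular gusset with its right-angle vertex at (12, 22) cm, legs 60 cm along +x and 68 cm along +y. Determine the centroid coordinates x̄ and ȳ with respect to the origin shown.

x̄ = 30.45 cm, ȳ = 52.30 cm

vertical leg: A = 12 × 190 = 2280.00, centroid at (6.00, 95.00).
horizontal leg: A = 90 × 22 = 1980.00, centroid at (57.00, 11.00).
gusset: A = ½·60·68 = 2040.00, centroid at (32.00, 44.67).
ΣA = 6300.00 cm², ΣAx̄ = 191820.00 cm³, ΣAȳ = 329500.00 cm³.
x̄ = 191820.00/6300.00 = 30.45 cm; ȳ = 329500.00/6300.00 = 52.30 cm.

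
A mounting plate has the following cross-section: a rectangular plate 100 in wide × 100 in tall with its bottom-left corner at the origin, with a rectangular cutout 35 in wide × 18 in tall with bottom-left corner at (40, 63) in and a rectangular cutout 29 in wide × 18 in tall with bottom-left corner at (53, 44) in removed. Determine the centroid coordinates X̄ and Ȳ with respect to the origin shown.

Part | A | x̄ᵢ | ȳᵢ | A·x̄ᵢ | A·ȳᵢ
plate | 10000.00 | 50.00 | 50.00 | 500000.00 | 500000.00
hole 1 | -630.00 | 57.50 | 72.00 | -36225.00 | -45360.00
hole 2 | -522.00 | 67.50 | 53.00 | -35235.00 | -27666.00
Σ | 8848.00 |  |  | 428540.00 | 426974.00
X̄ = 428540.00 / 8848.00 = 48.43 in
Ȳ = 426974.00 / 8848.00 = 48.26 in

X̄ = 48.43 in, Ȳ = 48.26 in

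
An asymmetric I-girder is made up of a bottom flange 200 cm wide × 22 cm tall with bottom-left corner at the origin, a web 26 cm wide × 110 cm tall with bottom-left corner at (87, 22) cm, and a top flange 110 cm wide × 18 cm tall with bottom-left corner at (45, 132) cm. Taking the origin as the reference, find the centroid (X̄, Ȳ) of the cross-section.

Part | A | x̄ᵢ | ȳᵢ | A·x̄ᵢ | A·ȳᵢ
bottom flange | 4400.00 | 100.00 | 11.00 | 440000.00 | 48400.00
web | 2860.00 | 100.00 | 77.00 | 286000.00 | 220220.00
top flange | 1980.00 | 100.00 | 141.00 | 198000.00 | 279180.00
Σ | 9240.00 |  |  | 924000.00 | 547800.00
X̄ = 924000.00 / 9240.00 = 100.00 cm
Ȳ = 547800.00 / 9240.00 = 59.29 cm

X̄ = 100.00 cm, Ȳ = 59.29 cm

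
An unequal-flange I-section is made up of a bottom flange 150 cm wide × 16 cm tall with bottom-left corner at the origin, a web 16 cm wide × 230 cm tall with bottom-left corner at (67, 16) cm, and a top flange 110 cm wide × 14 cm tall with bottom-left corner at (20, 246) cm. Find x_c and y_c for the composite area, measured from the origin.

x_c = 75.00 cm, y_c = 116.92 cm

Part | A | x̄ᵢ | ȳᵢ | A·x̄ᵢ | A·ȳᵢ
bottom flange | 2400.00 | 75.00 | 8.00 | 180000.00 | 19200.00
web | 3680.00 | 75.00 | 131.00 | 276000.00 | 482080.00
top flange | 1540.00 | 75.00 | 253.00 | 115500.00 | 389620.00
Σ | 7620.00 |  |  | 571500.00 | 890900.00
x_c = 571500.00 / 7620.00 = 75.00 cm
y_c = 890900.00 / 7620.00 = 116.92 cm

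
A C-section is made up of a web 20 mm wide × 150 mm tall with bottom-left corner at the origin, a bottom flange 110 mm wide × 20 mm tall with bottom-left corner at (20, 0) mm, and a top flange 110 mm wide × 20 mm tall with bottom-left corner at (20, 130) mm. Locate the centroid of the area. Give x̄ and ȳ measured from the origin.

x̄ = 48.65 mm, ȳ = 75.00 mm

Part | A | x̄ᵢ | ȳᵢ | A·x̄ᵢ | A·ȳᵢ
web | 3000.00 | 10.00 | 75.00 | 30000.00 | 225000.00
bottom flange | 2200.00 | 75.00 | 10.00 | 165000.00 | 22000.00
top flange | 2200.00 | 75.00 | 140.00 | 165000.00 | 308000.00
Σ | 7400.00 |  |  | 360000.00 | 555000.00
x̄ = 360000.00 / 7400.00 = 48.65 mm
ȳ = 555000.00 / 7400.00 = 75.00 mm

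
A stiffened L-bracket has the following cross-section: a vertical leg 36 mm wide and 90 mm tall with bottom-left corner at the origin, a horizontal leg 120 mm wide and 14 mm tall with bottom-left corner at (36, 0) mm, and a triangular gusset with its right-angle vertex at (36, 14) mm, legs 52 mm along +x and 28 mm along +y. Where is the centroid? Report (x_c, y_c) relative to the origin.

vertical leg: A = 36 × 90 = 3240.00, centroid at (18.00, 45.00).
horizontal leg: A = 120 × 14 = 1680.00, centroid at (96.00, 7.00).
gusset: A = ½·52·28 = 728.00, centroid at (53.33, 23.33).
ΣA = 5648.00 mm²
ΣAx_c = (3240.00)(18.00) + (1680.00)(96.00) + (728.00)(53.33) = 258426.67 mm³
ΣAy_c = (3240.00)(45.00) + (1680.00)(7.00) + (728.00)(23.33) = 174546.67 mm³
x_c = 258426.67 / 5648.00 = 45.76 mm
y_c = 174546.67 / 5648.00 = 30.90 mm

x_c = 45.76 mm, y_c = 30.90 mm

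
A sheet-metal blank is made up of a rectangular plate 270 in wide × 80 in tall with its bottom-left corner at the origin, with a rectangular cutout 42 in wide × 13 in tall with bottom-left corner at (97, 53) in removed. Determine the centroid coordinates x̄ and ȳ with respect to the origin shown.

x̄ = 135.44 in, ȳ = 39.49 in

plate: A = 270 × 80 = 21600.00, centroid at (135.00, 40.00).
hole: A = −(42 × 13) = -546.00, centroid at (118.00, 59.50).
ΣA = 21054.00 in², ΣAx̄ = 2851572.00 in³, ΣAȳ = 831513.00 in³.
x̄ = 2851572.00/21054.00 = 135.44 in; ȳ = 831513.00/21054.00 = 39.49 in.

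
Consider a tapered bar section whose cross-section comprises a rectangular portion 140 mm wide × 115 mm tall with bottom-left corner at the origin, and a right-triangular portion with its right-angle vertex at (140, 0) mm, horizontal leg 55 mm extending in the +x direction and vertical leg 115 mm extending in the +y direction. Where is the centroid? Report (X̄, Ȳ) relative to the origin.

X̄ = 84.50 mm, Ȳ = 54.35 mm

rectangular portion: A = 140 × 115 = 16100.00, centroid at (70.00, 57.50).
triangular portion: A = ½·55·115 = 3162.50, centroid at (158.33, 38.33).
ΣA = 19262.50 mm²
ΣAX̄ = (16100.00)(70.00) + (3162.50)(158.33) = 1627729.17 mm³
ΣAȲ = (16100.00)(57.50) + (3162.50)(38.33) = 1046979.17 mm³
X̄ = 1627729.17 / 19262.50 = 84.50 mm
Ȳ = 1046979.17 / 19262.50 = 54.35 mm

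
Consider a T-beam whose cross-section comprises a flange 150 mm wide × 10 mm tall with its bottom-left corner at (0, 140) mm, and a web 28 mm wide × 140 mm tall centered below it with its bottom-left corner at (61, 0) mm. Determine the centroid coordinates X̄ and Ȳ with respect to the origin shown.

X̄ = 75.00 mm, Ȳ = 90.76 mm

web: A = 28 × 140 = 3920.00, centroid at (75.00, 70.00).
flange: A = 150 × 10 = 1500.00, centroid at (75.00, 145.00).
ΣA = 5420.00 mm², ΣAX̄ = 406500.00 mm³, ΣAȲ = 491900.00 mm³.
X̄ = 406500.00/5420.00 = 75.00 mm; Ȳ = 491900.00/5420.00 = 90.76 mm.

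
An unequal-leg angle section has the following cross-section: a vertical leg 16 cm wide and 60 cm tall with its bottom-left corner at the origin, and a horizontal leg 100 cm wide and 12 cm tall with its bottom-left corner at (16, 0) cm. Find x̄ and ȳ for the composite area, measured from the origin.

vertical leg: A = 16 × 60 = 960.00, centroid at (8.00, 30.00).
horizontal leg: A = 100 × 12 = 1200.00, centroid at (66.00, 6.00).
ΣA = 2160.00 cm²
ΣAx̄ = (960.00)(8.00) + (1200.00)(66.00) = 86880.00 cm³
ΣAȳ = (960.00)(30.00) + (1200.00)(6.00) = 36000.00 cm³
x̄ = 86880.00 / 2160.00 = 40.22 cm
ȳ = 36000.00 / 2160.00 = 16.67 cm

x̄ = 40.22 cm, ȳ = 16.67 cm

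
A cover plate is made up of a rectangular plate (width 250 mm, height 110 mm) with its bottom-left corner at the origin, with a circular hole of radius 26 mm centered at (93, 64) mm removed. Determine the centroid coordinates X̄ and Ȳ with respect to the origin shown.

X̄ = 127.68 mm, Ȳ = 54.25 mm

plate: A = 250 × 110 = 27500.00, centroid at (125.00, 55.00).
hole: A = −π·26² = -2123.72, centroid at (93.00, 64.00).
ΣA = 25376.28 mm²
ΣAX̄ = (27500.00)(125.00) + (-2123.72)(93.00) = 3239994.35 mm³
ΣAȲ = (27500.00)(55.00) + (-2123.72)(64.00) = 1376582.14 mm³
X̄ = 3239994.35 / 25376.28 = 127.68 mm
Ȳ = 1376582.14 / 25376.28 = 54.25 mm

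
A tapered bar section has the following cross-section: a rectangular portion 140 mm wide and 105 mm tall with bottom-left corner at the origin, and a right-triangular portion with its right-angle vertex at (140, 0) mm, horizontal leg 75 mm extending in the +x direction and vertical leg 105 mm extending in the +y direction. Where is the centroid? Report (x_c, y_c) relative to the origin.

Part | A | x̄ᵢ | ȳᵢ | A·x̄ᵢ | A·ȳᵢ
rectangular portion | 14700.00 | 70.00 | 52.50 | 1029000.00 | 771750.00
triangular portion | 3937.50 | 165.00 | 35.00 | 649687.50 | 137812.50
Σ | 18637.50 |  |  | 1678687.50 | 909562.50
x_c = 1678687.50 / 18637.50 = 90.07 mm
y_c = 909562.50 / 18637.50 = 48.80 mm

x_c = 90.07 mm, y_c = 48.80 mm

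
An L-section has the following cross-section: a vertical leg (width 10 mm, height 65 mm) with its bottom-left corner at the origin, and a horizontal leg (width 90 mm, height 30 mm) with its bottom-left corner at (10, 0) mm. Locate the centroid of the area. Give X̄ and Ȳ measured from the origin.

X̄ = 45.30 mm, Ȳ = 18.40 mm

vertical leg: A = 10 × 65 = 650.00, centroid at (5.00, 32.50).
horizontal leg: A = 90 × 30 = 2700.00, centroid at (55.00, 15.00).
ΣA = 3350.00 mm²
ΣAX̄ = (650.00)(5.00) + (2700.00)(55.00) = 151750.00 mm³
ΣAȲ = (650.00)(32.50) + (2700.00)(15.00) = 61625.00 mm³
X̄ = 151750.00 / 3350.00 = 45.30 mm
Ȳ = 61625.00 / 3350.00 = 18.40 mm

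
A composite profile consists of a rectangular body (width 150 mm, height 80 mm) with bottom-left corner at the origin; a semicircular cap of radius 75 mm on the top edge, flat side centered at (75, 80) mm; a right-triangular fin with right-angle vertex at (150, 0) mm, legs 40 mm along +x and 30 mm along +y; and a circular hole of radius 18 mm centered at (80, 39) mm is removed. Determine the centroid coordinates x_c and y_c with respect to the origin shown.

rectangular body: A = 150 × 80 = 12000.00, centroid at (75.00, 40.00).
semicircular top: A = ½π·75² = 8835.73, centroid at (75.00, 111.83).
triangular fin: A = ½·40·30 = 600.00, centroid at (163.33, 10.00).
hole: A = −π·18² = -1017.88, centroid at (80.00, 39.00).
ΣA = 20417.85 mm²
ΣAx_c = (12000.00)(75.00) + (8835.73)(75.00) + (600.00)(163.33) + (-1017.88)(80.00) = 1579249.62 mm³
ΣAy_c = (12000.00)(40.00) + (8835.73)(111.83) + (600.00)(10.00) + (-1017.88)(39.00) = 1434411.18 mm³
x_c = 1579249.62 / 20417.85 = 77.35 mm
y_c = 1434411.18 / 20417.85 = 70.25 mm

x_c = 77.35 mm, y_c = 70.25 mm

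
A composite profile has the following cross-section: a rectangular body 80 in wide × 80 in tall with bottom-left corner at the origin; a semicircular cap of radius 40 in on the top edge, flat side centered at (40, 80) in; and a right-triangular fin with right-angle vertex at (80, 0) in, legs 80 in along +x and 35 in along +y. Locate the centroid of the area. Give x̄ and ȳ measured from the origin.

rectangular body: A = 80 × 80 = 6400.00, centroid at (40.00, 40.00).
semicircular top: A = ½π·40² = 2513.27, centroid at (40.00, 96.98).
triangular fin: A = ½·80·35 = 1400.00, centroid at (106.67, 11.67).
ΣA = 10313.27 in²
ΣAx̄ = (6400.00)(40.00) + (2513.27)(40.00) + (1400.00)(106.67) = 505864.30 in³
ΣAȳ = (6400.00)(40.00) + (2513.27)(96.98) + (1400.00)(11.67) = 516061.93 in³
x̄ = 505864.30 / 10313.27 = 49.05 in
ȳ = 516061.93 / 10313.27 = 50.04 in

x̄ = 49.05 in, ȳ = 50.04 in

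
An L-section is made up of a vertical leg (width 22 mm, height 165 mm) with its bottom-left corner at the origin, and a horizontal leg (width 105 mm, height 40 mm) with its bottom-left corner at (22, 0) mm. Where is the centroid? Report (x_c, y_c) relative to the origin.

x_c = 45.06 mm, y_c = 48.98 mm

vertical leg: A = 22 × 165 = 3630.00, centroid at (11.00, 82.50).
horizontal leg: A = 105 × 40 = 4200.00, centroid at (74.50, 20.00).
ΣA = 7830.00 mm²
ΣAx_c = (3630.00)(11.00) + (4200.00)(74.50) = 352830.00 mm³
ΣAy_c = (3630.00)(82.50) + (4200.00)(20.00) = 383475.00 mm³
x_c = 352830.00 / 7830.00 = 45.06 mm
y_c = 383475.00 / 7830.00 = 48.98 mm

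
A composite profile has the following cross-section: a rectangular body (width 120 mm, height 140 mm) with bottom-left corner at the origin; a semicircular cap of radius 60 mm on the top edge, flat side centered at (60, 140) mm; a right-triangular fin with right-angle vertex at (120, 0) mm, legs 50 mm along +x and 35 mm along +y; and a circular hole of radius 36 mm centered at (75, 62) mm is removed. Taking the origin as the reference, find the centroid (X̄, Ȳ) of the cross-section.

rectangular body: A = 120 × 140 = 16800.00, centroid at (60.00, 70.00).
semicircular top: A = ½π·60² = 5654.87, centroid at (60.00, 165.46).
triangular fin: A = ½·50·35 = 875.00, centroid at (136.67, 11.67).
hole: A = −π·36² = -4071.50, centroid at (75.00, 62.00).
ΣA = 19258.36 mm²
ΣAX̄ = (16800.00)(60.00) + (5654.87)(60.00) + (875.00)(136.67) + (-4071.50)(75.00) = 1161512.53 mm³
ΣAȲ = (16800.00)(70.00) + (5654.87)(165.46) + (875.00)(11.67) + (-4071.50)(62.00) = 1869456.43 mm³
X̄ = 1161512.53 / 19258.36 = 60.31 mm
Ȳ = 1869456.43 / 19258.36 = 97.07 mm

X̄ = 60.31 mm, Ȳ = 97.07 mm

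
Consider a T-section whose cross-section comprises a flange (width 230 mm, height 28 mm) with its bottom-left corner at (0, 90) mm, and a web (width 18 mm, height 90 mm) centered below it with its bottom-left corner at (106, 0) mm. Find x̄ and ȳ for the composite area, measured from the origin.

web: A = 18 × 90 = 1620.00, centroid at (115.00, 45.00).
flange: A = 230 × 28 = 6440.00, centroid at (115.00, 104.00).
ΣA = 8060.00 mm²
ΣAx̄ = (1620.00)(115.00) + (6440.00)(115.00) = 926900.00 mm³
ΣAȳ = (1620.00)(45.00) + (6440.00)(104.00) = 742660.00 mm³
x̄ = 926900.00 / 8060.00 = 115.00 mm
ȳ = 742660.00 / 8060.00 = 92.14 mm

x̄ = 115.00 mm, ȳ = 92.14 mm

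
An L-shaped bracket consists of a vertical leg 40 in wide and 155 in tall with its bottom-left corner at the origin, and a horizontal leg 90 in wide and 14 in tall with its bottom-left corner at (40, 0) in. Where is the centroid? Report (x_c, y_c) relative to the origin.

x_c = 30.98 in, y_c = 65.59 in

vertical leg: A = 40 × 155 = 6200.00, centroid at (20.00, 77.50).
horizontal leg: A = 90 × 14 = 1260.00, centroid at (85.00, 7.00).
ΣA = 7460.00 in², ΣAx_c = 231100.00 in³, ΣAy_c = 489320.00 in³.
x_c = 231100.00/7460.00 = 30.98 in; y_c = 489320.00/7460.00 = 65.59 in.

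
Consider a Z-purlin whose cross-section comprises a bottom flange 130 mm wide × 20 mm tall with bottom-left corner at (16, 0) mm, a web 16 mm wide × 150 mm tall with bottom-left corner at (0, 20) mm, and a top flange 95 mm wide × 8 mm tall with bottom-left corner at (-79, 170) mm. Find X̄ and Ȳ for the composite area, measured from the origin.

X̄ = 35.74 mm, Ȳ = 67.06 mm

bottom flange: A = 130 × 20 = 2600.00, centroid at (81.00, 10.00).
web: A = 16 × 150 = 2400.00, centroid at (8.00, 95.00).
top flange: A = 95 × 8 = 760.00, centroid at (-31.50, 174.00).
ΣA = 5760.00 mm²
ΣAX̄ = (2600.00)(81.00) + (2400.00)(8.00) + (760.00)(-31.50) = 205860.00 mm³
ΣAȲ = (2600.00)(10.00) + (2400.00)(95.00) + (760.00)(174.00) = 386240.00 mm³
X̄ = 205860.00 / 5760.00 = 35.74 mm
Ȳ = 386240.00 / 5760.00 = 67.06 mm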